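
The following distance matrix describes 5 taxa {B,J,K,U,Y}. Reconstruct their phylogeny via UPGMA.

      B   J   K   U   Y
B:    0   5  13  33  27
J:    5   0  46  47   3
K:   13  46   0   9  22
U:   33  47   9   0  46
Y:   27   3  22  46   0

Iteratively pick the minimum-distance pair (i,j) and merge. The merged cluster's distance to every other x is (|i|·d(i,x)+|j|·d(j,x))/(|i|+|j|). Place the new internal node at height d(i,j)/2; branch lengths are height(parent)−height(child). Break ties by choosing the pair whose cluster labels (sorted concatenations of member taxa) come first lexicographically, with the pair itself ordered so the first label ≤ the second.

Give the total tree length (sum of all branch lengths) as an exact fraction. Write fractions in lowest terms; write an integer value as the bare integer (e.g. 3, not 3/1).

97/2

step 1: merge (J,Y) at d=3; branch lengths J→3/2, Y→3/2; new cluster JY
  updated: d(B,JY)=16, d(JY,K)=34, d(JY,U)=93/2
step 2: merge (K,U) at d=9; branch lengths K→9/2, U→9/2; new cluster KU
  updated: d(B,KU)=23, d(JY,KU)=161/4
step 3: merge (B,JY) at d=16; branch lengths B→8, JY→13/2; new cluster BJY
  updated: d(BJY,KU)=69/2
step 4: merge (BJY,KU) at d=69/2; branch lengths BJY→37/4, KU→51/4; new cluster BJKUY
final tree: ((B:8,(J:3/2,Y:3/2):13/2):37/4,(K:9/2,U:9/2):51/4)
total length: 97/2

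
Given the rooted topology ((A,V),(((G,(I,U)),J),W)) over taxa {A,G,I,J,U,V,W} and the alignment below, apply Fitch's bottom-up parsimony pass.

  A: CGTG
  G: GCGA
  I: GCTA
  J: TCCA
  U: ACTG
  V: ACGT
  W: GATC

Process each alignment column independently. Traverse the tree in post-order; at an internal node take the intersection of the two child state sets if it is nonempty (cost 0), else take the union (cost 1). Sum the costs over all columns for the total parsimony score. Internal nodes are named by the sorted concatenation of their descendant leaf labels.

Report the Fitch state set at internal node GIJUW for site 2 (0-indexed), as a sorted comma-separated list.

site 0, node AV: A={C} ∪ V={A} → {A,C} (+1)
site 0, node IU: I={G} ∪ U={A} → {A,G} (+1)
site 0, node GIU: G={G} ∩ IU={A,G} → {G} (+0)
site 0, node GIJU: GIU={G} ∪ J={T} → {G,T} (+1)
site 0, node GIJUW: GIJU={G,T} ∩ W={G} → {G} (+0)
site 0, node AGIJUVW: AV={A,C} ∪ GIJUW={G} → {A,C,G} (+1)
site 1, node AV: A={G} ∪ V={C} → {C,G} (+1)
site 1, node IU: I={C} ∩ U={C} → {C} (+0)
site 1, node GIU: G={C} ∩ IU={C} → {C} (+0)
site 1, node GIJU: GIU={C} ∩ J={C} → {C} (+0)
site 1, node GIJUW: GIJU={C} ∪ W={A} → {A,C} (+1)
site 1, node AGIJUVW: AV={C,G} ∩ GIJUW={A,C} → {C} (+0)
site 2, node AV: A={T} ∪ V={G} → {G,T} (+1)
site 2, node IU: I={T} ∩ U={T} → {T} (+0)
site 2, node GIU: G={G} ∪ IU={T} → {G,T} (+1)
site 2, node GIJU: GIU={G,T} ∪ J={C} → {C,G,T} (+1)
site 2, node GIJUW: GIJU={C,G,T} ∩ W={T} → {T} (+0)
site 2, node AGIJUVW: AV={G,T} ∩ GIJUW={T} → {T} (+0)
site 3, node AV: A={G} ∪ V={T} → {G,T} (+1)
site 3, node IU: I={A} ∪ U={G} → {A,G} (+1)
site 3, node GIU: G={A} ∩ IU={A,G} → {A} (+0)
site 3, node GIJU: GIU={A} ∩ J={A} → {A} (+0)
site 3, node GIJUW: GIJU={A} ∪ W={C} → {A,C} (+1)
site 3, node AGIJUVW: AV={G,T} ∪ GIJUW={A,C} → {A,C,G,T} (+1)
per-site changes: [4, 2, 3, 4]; total = 13

T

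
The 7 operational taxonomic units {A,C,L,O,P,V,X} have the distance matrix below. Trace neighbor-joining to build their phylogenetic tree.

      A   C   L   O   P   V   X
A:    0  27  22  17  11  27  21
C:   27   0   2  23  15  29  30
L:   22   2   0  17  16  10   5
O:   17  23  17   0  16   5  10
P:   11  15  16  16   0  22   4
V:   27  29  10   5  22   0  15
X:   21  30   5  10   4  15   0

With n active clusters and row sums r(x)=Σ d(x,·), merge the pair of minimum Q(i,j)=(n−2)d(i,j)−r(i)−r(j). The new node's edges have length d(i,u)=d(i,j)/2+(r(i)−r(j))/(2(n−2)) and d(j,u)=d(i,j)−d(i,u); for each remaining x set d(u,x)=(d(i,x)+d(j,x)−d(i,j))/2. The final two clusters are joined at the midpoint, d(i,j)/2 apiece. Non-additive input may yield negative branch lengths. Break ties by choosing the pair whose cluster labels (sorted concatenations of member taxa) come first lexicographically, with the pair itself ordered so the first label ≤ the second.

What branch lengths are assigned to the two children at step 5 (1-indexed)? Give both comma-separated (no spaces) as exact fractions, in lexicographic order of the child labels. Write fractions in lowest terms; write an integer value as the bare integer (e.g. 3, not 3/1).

3/2,10

1. join C+L (d=2, Q=-188) ⇒ CL; edges |C|=32/5, |L|=-22/5
  updated: d(A,CL)=47/2, d(CL,O)=19, d(CL,P)=29/2, d(CL,V)=37/2, d(CL,X)=33/2
2. join O+V (d=5, Q=-269/2) ⇒ OV; edges |O|=-1/16, |V|=81/16
  updated: d(A,OV)=39/2, d(CL,OV)=65/4, d(OV,P)=33/2, d(OV,X)=10
3. join A+P (d=11, Q=-88) ⇒ AP; edges |A|=31/3, |P|=2/3
  updated: d(AP,CL)=27/2, d(AP,OV)=25/2, d(AP,X)=7
4. join AP+X (d=7, Q=-105/2) ⇒ APX; edges |AP|=27/8, |X|=29/8
  updated: d(APX,CL)=23/2, d(APX,OV)=31/4
5. join APX+CL (d=23/2, Q=-71/2) ⇒ ACLPX; edges |APX|=3/2, |CL|=10
  updated: d(ACLPX,OV)=25/4
6. join ACLPX+OV (d=25/4) ⇒ ACLOPVX; edges |ACLPX|=25/8, |OV|=25/8
final tree: ((((A:31/3,P:2/3):27/8,X:29/8):3/2,(C:32/5,L:-22/5):10):25/8,(O:-1/16,V:81/16):25/8)
total length: 171/4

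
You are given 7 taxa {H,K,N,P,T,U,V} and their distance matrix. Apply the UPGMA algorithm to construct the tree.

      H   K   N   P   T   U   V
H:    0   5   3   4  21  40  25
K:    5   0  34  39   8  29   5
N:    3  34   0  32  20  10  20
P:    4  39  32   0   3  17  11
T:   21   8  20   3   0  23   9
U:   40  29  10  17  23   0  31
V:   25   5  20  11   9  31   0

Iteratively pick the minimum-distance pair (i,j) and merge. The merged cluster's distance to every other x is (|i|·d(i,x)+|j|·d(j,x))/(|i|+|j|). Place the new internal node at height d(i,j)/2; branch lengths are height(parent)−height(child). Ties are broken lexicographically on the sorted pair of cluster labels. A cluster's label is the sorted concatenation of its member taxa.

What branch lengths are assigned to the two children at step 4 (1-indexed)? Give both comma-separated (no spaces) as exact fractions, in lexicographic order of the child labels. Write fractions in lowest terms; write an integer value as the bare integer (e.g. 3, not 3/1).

47/8,55/8

1. join H+N (d=3) ⇒ HN; edges |H|=3/2, |N|=3/2
  updated: d(HN,K)=39/2, d(HN,P)=18, d(HN,T)=41/2, d(HN,U)=25, d(HN,V)=45/2
2. join P+T (d=3) ⇒ PT; edges |P|=3/2, |T|=3/2
  updated: d(HN,PT)=77/4, d(K,PT)=47/2, d(PT,U)=20, d(PT,V)=10
3. join K+V (d=5) ⇒ KV; edges |K|=5/2, |V|=5/2
  updated: d(HN,KV)=21, d(KV,PT)=67/4, d(KV,U)=30
4. join KV+PT (d=67/4) ⇒ KPTV; edges |KV|=47/8, |PT|=55/8
  updated: d(HN,KPTV)=161/8, d(KPTV,U)=25
5. join HN+KPTV (d=161/8) ⇒ HKNPTV; edges |HN|=137/16, |KPTV|=27/16
  updated: d(HKNPTV,U)=25
6. join HKNPTV+U (d=25) ⇒ HKNPTUV; edges |HKNPTV|=39/16, |U|=25/2
final tree: (((H:3/2,N:3/2):137/16,((K:5/2,V:5/2):47/8,(P:3/2,T:3/2):55/8):27/16):39/16,U:25/2)
total length: 783/16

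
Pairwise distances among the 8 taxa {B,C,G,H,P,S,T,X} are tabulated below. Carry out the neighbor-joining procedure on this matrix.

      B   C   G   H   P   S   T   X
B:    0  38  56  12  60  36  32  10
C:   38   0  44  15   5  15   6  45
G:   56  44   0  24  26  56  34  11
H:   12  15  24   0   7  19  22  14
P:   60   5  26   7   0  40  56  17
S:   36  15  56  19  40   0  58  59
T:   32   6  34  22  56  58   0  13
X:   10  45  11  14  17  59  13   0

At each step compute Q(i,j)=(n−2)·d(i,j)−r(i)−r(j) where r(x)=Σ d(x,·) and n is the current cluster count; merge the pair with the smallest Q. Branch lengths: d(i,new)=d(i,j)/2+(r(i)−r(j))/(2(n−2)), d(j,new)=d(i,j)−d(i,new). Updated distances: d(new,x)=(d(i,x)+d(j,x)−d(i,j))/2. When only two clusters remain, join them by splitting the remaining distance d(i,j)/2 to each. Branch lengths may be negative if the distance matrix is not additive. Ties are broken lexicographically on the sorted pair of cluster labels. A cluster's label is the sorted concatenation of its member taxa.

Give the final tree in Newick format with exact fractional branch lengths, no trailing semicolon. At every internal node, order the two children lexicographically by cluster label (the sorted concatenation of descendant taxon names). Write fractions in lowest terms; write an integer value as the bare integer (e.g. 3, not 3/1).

(((B:129/8,X:-49/8):75/16,((((C:-25/12,S:205/12):119/20,P:181/20):51/8,H:-45/8):29/4,G:71/4):83/16):205/32,T:205/32)

iteration 1: select C,S (d=15, Q=-361); attach at lengths (-25/12, 205/12); label the merged cluster CS
  updated: d(B,CS)=59/2, d(CS,G)=85/2, d(CS,H)=19/2, d(CS,P)=15, d(CS,T)=49/2, d(CS,X)=89/2
iteration 2: select CS,P (d=15, Q=-543/2); attach at lengths (119/20, 181/20); label the merged cluster CPS
  updated: d(B,CPS)=149/4, d(CPS,G)=107/4, d(CPS,H)=3/4, d(CPS,T)=131/4, d(CPS,X)=93/4
iteration 3: select CPS,H (d=3/4, Q=-381/2); attach at lengths (51/8, -45/8); label the merged cluster CHPS
  updated: d(B,CHPS)=97/4, d(CHPS,G)=25, d(CHPS,T)=27, d(CHPS,X)=73/4
iteration 4: select CHPS,G (d=25, Q=-291/2); attach at lengths (29/4, 71/4); label the merged cluster CGHPS
  updated: d(B,CGHPS)=221/8, d(CGHPS,T)=18, d(CGHPS,X)=17/8
iteration 5: select B,X (d=10, Q=-299/4); attach at lengths (129/8, -49/8); label the merged cluster BX
  updated: d(BX,CGHPS)=79/8, d(BX,T)=35/2
iteration 6: select BX,CGHPS (d=79/8, Q=-363/8); attach at lengths (75/16, 83/16); label the merged cluster BCGHPSX
  updated: d(BCGHPSX,T)=205/16
iteration 7: select BCGHPSX,T (d=205/16); attach at lengths (205/32, 205/32); label the merged cluster BCGHPSTX
final tree: (((B:129/8,X:-49/8):75/16,((((C:-25/12,S:205/12):119/20,P:181/20):51/8,H:-45/8):29/4,G:71/4):83/16):205/32,T:205/32)
total length: 1415/16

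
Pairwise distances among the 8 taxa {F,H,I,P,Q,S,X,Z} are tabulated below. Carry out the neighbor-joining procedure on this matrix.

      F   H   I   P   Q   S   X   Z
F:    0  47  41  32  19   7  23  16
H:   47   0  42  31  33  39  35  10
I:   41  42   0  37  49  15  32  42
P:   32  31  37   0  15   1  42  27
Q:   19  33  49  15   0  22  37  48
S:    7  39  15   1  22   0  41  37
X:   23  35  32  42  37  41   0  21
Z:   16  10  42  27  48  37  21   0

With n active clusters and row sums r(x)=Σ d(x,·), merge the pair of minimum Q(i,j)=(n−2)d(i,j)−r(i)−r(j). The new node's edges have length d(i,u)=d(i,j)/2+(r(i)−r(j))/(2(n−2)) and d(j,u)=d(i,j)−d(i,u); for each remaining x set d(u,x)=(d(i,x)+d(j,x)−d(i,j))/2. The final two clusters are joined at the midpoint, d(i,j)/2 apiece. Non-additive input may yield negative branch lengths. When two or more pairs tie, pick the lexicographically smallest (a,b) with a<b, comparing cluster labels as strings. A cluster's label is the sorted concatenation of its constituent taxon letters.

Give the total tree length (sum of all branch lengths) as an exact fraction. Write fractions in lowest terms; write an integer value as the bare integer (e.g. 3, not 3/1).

iteration 1: select H,Z (d=10, Q=-378); attach at lengths (8, 2); label the merged cluster HZ
  updated: d(F,HZ)=53/2, d(HZ,I)=37, d(HZ,P)=24, d(HZ,Q)=71/2, d(HZ,S)=33, d(HZ,X)=23
iteration 2: select P,S (d=1, Q=-265); attach at lengths (37/10, -27/10); label the merged cluster PS
  updated: d(F,PS)=19, d(HZ,PS)=28, d(I,PS)=51/2, d(PS,Q)=18, d(PS,X)=41
iteration 3: select PS,Q (d=18, Q=-218); attach at lengths (45/8, 99/8); label the merged cluster PQS
  updated: d(F,PQS)=10, d(HZ,PQS)=91/4, d(I,PQS)=113/4, d(PQS,X)=30
iteration 4: select F,PQS (d=10, Q=-323/2); attach at lengths (79/12, 41/12); label the merged cluster FPQS
  updated: d(FPQS,HZ)=157/8, d(FPQS,I)=237/8, d(FPQS,X)=43/2
iteration 5: select FPQS,HZ (d=157/8, Q=-889/8); attach at lengths (243/32, 385/32); label the merged cluster FHPQSZ
  updated: d(FHPQSZ,I)=47/2, d(FHPQSZ,X)=199/16
iteration 6: select FHPQSZ,I (d=47/2, Q=-1087/16); attach at lengths (63/32, 689/32); label the merged cluster FHIPQSZ
  updated: d(FHIPQSZ,X)=335/32
iteration 7: select FHIPQSZ,X (d=335/32); attach at lengths (335/64, 335/64); label the merged cluster FHIPQSXZ
final tree: ((((F:79/12,((P:37/10,S:-27/10):45/8,Q:99/8):41/12):243/32,(H:8,Z:2):385/32):63/32,I:689/32):335/64,X:335/64)
total length: 2963/32

2963/32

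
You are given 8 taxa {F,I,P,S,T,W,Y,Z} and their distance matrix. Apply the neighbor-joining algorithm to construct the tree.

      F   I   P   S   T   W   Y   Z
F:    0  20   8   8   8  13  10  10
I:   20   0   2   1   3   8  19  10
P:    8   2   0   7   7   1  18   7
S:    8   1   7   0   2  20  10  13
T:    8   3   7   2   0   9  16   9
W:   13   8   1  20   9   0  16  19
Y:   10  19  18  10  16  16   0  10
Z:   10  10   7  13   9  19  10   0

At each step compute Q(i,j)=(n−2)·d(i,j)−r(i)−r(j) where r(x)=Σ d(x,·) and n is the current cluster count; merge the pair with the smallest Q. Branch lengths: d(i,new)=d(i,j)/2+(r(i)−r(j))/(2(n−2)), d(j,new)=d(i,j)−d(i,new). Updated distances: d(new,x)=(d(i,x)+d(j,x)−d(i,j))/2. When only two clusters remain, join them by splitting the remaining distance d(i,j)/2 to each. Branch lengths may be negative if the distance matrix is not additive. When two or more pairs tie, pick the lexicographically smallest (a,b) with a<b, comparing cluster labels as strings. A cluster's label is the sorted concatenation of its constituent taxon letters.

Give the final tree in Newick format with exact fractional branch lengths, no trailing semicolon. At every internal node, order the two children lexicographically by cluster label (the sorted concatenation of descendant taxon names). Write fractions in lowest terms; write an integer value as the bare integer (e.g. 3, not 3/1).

(((F:55/16,(((I:31/20,S:-11/20):57/32,T:7/32):115/48,(P:-5/2,W:7/2):215/48):3):25/16,Y:49/8):31/16,Z:31/16)

1. join P+W (d=1, Q=-130) ⇒ PW; edges |P|=-5/2, |W|=7/2
  updated: d(F,PW)=10, d(I,PW)=9/2, d(PW,S)=13, d(PW,T)=15/2, d(PW,Y)=33/2, d(PW,Z)=25/2
2. join I+S (d=1, Q=-199/2) ⇒ IS; edges |I|=31/20, |S|=-11/20
  updated: d(F,IS)=27/2, d(IS,PW)=33/4, d(IS,T)=2, d(IS,Y)=14, d(IS,Z)=11
3. join IS+T (d=2, Q=-333/4) ⇒ IST; edges |IS|=57/32, |T|=7/32
  updated: d(F,IST)=39/4, d(IST,PW)=55/8, d(IST,Y)=14, d(IST,Z)=9
4. join IST+PW (d=55/8, Q=-519/8) ⇒ IPSTW; edges |IST|=115/48, |PW|=215/48
  updated: d(F,IPSTW)=103/16, d(IPSTW,Y)=189/16, d(IPSTW,Z)=117/16
5. join F+IPSTW (d=103/16, Q=-313/8) ⇒ FIPSTW; edges |F|=55/16, |IPSTW|=3
  updated: d(FIPSTW,Y)=123/16, d(FIPSTW,Z)=87/16
6. join FIPSTW+Y (d=123/16, Q=-185/8) ⇒ FIPSTWY; edges |FIPSTW|=25/16, |Y|=49/8
  updated: d(FIPSTWY,Z)=31/8
7. join FIPSTWY+Z (d=31/8) ⇒ FIPSTWYZ; edges |FIPSTWY|=31/16, |Z|=31/16
final tree: (((F:55/16,(((I:31/20,S:-11/20):57/32,T:7/32):115/48,(P:-5/2,W:7/2):215/48):3):25/16,Y:49/8):31/16,Z:31/16)
total length: 231/8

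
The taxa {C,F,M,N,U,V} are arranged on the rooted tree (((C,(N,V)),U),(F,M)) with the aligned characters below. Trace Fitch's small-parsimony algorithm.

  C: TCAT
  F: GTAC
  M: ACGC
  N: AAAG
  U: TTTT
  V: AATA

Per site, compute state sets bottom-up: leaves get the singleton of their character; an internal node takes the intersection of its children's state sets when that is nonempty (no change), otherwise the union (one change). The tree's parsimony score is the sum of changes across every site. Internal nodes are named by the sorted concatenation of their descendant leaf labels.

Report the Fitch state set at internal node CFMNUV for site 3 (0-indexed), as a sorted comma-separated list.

[col 0] NV: children N:{A}, V:{A} ∩→ {A}; cost 0
[col 0] CNV: children C:{T}, NV:{A} ∪→ {A,T}; cost 1
[col 0] CNUV: children CNV:{A,T}, U:{T} ∩→ {T}; cost 0
[col 0] FM: children F:{G}, M:{A} ∪→ {A,G}; cost 1
[col 0] CFMNUV: children CNUV:{T}, FM:{A,G} ∪→ {A,G,T}; cost 1
[col 1] NV: children N:{A}, V:{A} ∩→ {A}; cost 0
[col 1] CNV: children C:{C}, NV:{A} ∪→ {A,C}; cost 1
[col 1] CNUV: children CNV:{A,C}, U:{T} ∪→ {A,C,T}; cost 1
[col 1] FM: children F:{T}, M:{C} ∪→ {C,T}; cost 1
[col 1] CFMNUV: children CNUV:{A,C,T}, FM:{C,T} ∩→ {C,T}; cost 0
[col 2] NV: children N:{A}, V:{T} ∪→ {A,T}; cost 1
[col 2] CNV: children C:{A}, NV:{A,T} ∩→ {A}; cost 0
[col 2] CNUV: children CNV:{A}, U:{T} ∪→ {A,T}; cost 1
[col 2] FM: children F:{A}, M:{G} ∪→ {A,G}; cost 1
[col 2] CFMNUV: children CNUV:{A,T}, FM:{A,G} ∩→ {A}; cost 0
[col 3] NV: children N:{G}, V:{A} ∪→ {A,G}; cost 1
[col 3] CNV: children C:{T}, NV:{A,G} ∪→ {A,G,T}; cost 1
[col 3] CNUV: children CNV:{A,G,T}, U:{T} ∩→ {T}; cost 0
[col 3] FM: children F:{C}, M:{C} ∩→ {C}; cost 0
[col 3] CFMNUV: children CNUV:{T}, FM:{C} ∪→ {C,T}; cost 1
per-site changes: [3, 3, 3, 3]; total = 12

C,T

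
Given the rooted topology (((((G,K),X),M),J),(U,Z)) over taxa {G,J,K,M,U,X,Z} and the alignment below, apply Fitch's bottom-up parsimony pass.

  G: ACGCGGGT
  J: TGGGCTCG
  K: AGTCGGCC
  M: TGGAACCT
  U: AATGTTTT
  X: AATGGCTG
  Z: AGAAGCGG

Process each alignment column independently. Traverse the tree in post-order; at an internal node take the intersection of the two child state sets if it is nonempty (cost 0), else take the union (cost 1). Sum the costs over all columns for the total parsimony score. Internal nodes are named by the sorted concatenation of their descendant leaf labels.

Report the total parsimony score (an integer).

26

[col 0] GK: children G:{A}, K:{A} ∩→ {A}; cost 0
[col 0] GKX: children GK:{A}, X:{A} ∩→ {A}; cost 0
[col 0] GKMX: children GKX:{A}, M:{T} ∪→ {A,T}; cost 1
[col 0] GJKMX: children GKMX:{A,T}, J:{T} ∩→ {T}; cost 0
[col 0] UZ: children U:{A}, Z:{A} ∩→ {A}; cost 0
[col 0] GJKMUXZ: children GJKMX:{T}, UZ:{A} ∪→ {A,T}; cost 1
[col 1] GK: children G:{C}, K:{G} ∪→ {C,G}; cost 1
[col 1] GKX: children GK:{C,G}, X:{A} ∪→ {A,C,G}; cost 1
[col 1] GKMX: children GKX:{A,C,G}, M:{G} ∩→ {G}; cost 0
[col 1] GJKMX: children GKMX:{G}, J:{G} ∩→ {G}; cost 0
[col 1] UZ: children U:{A}, Z:{G} ∪→ {A,G}; cost 1
[col 1] GJKMUXZ: children GJKMX:{G}, UZ:{A,G} ∩→ {G}; cost 0
[col 2] GK: children G:{G}, K:{T} ∪→ {G,T}; cost 1
[col 2] GKX: children GK:{G,T}, X:{T} ∩→ {T}; cost 0
[col 2] GKMX: children GKX:{T}, M:{G} ∪→ {G,T}; cost 1
[col 2] GJKMX: children GKMX:{G,T}, J:{G} ∩→ {G}; cost 0
[col 2] UZ: children U:{T}, Z:{A} ∪→ {A,T}; cost 1
[col 2] GJKMUXZ: children GJKMX:{G}, UZ:{A,T} ∪→ {A,G,T}; cost 1
[col 3] GK: children G:{C}, K:{C} ∩→ {C}; cost 0
[col 3] GKX: children GK:{C}, X:{G} ∪→ {C,G}; cost 1
[col 3] GKMX: children GKX:{C,G}, M:{A} ∪→ {A,C,G}; cost 1
[col 3] GJKMX: children GKMX:{A,C,G}, J:{G} ∩→ {G}; cost 0
[col 3] UZ: children U:{G}, Z:{A} ∪→ {A,G}; cost 1
[col 3] GJKMUXZ: children GJKMX:{G}, UZ:{A,G} ∩→ {G}; cost 0
[col 4] GK: children G:{G}, K:{G} ∩→ {G}; cost 0
[col 4] GKX: children GK:{G}, X:{G} ∩→ {G}; cost 0
[col 4] GKMX: children GKX:{G}, M:{A} ∪→ {A,G}; cost 1
[col 4] GJKMX: children GKMX:{A,G}, J:{C} ∪→ {A,C,G}; cost 1
[col 4] UZ: children U:{T}, Z:{G} ∪→ {G,T}; cost 1
[col 4] GJKMUXZ: children GJKMX:{A,C,G}, UZ:{G,T} ∩→ {G}; cost 0
[col 5] GK: children G:{G}, K:{G} ∩→ {G}; cost 0
[col 5] GKX: children GK:{G}, X:{C} ∪→ {C,G}; cost 1
[col 5] GKMX: children GKX:{C,G}, M:{C} ∩→ {C}; cost 0
[col 5] GJKMX: children GKMX:{C}, J:{T} ∪→ {C,T}; cost 1
[col 5] UZ: children U:{T}, Z:{C} ∪→ {C,T}; cost 1
[col 5] GJKMUXZ: children GJKMX:{C,T}, UZ:{C,T} ∩→ {C,T}; cost 0
[col 6] GK: children G:{G}, K:{C} ∪→ {C,G}; cost 1
[col 6] GKX: children GK:{C,G}, X:{T} ∪→ {C,G,T}; cost 1
[col 6] GKMX: children GKX:{C,G,T}, M:{C} ∩→ {C}; cost 0
[col 6] GJKMX: children GKMX:{C}, J:{C} ∩→ {C}; cost 0
[col 6] UZ: children U:{T}, Z:{G} ∪→ {G,T}; cost 1
[col 6] GJKMUXZ: children GJKMX:{C}, UZ:{G,T} ∪→ {C,G,T}; cost 1
[col 7] GK: children G:{T}, K:{C} ∪→ {C,T}; cost 1
[col 7] GKX: children GK:{C,T}, X:{G} ∪→ {C,G,T}; cost 1
[col 7] GKMX: children GKX:{C,G,T}, M:{T} ∩→ {T}; cost 0
[col 7] GJKMX: children GKMX:{T}, J:{G} ∪→ {G,T}; cost 1
[col 7] UZ: children U:{T}, Z:{G} ∪→ {G,T}; cost 1
[col 7] GJKMUXZ: children GJKMX:{G,T}, UZ:{G,T} ∩→ {G,T}; cost 0
per-site changes: [2, 3, 4, 3, 3, 3, 4, 4]; total = 26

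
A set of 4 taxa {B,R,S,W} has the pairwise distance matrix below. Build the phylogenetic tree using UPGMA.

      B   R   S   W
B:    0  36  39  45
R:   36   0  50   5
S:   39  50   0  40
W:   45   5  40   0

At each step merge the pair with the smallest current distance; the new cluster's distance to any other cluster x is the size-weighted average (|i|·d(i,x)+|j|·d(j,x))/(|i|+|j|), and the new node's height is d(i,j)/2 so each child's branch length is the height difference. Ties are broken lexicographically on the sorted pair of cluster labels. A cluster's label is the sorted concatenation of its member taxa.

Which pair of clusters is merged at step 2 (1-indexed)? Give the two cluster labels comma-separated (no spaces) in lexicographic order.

B,S

step 1: merge (R,W) at d=5; branch lengths R→5/2, W→5/2; new cluster RW
  updated: d(B,RW)=81/2, d(RW,S)=45
step 2: merge (B,S) at d=39; branch lengths B→39/2, S→39/2; new cluster BS
  updated: d(BS,RW)=171/4
step 3: merge (BS,RW) at d=171/4; branch lengths BS→15/8, RW→151/8; new cluster BRSW
final tree: ((B:39/2,S:39/2):15/8,(R:5/2,W:5/2):151/8)
total length: 259/4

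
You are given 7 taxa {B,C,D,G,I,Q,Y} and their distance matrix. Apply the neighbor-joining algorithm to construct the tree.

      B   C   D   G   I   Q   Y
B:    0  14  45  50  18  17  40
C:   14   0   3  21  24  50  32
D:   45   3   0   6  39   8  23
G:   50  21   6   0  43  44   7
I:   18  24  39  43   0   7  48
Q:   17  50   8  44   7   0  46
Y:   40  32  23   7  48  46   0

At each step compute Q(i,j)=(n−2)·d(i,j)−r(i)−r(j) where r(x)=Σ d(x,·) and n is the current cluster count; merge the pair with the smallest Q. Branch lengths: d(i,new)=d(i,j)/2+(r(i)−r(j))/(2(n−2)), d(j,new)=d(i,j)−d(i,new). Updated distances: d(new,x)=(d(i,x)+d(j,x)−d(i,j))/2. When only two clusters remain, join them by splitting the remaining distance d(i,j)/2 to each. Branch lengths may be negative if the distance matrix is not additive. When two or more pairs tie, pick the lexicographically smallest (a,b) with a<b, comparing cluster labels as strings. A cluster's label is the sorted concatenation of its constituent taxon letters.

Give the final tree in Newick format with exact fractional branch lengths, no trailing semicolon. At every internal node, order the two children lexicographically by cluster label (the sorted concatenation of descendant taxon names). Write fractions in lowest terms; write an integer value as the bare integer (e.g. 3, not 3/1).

1. join G+Y (d=7, Q=-332) ⇒ GY; edges |G|=1, |Y|=6
  updated: d(B,GY)=83/2, d(C,GY)=23, d(D,GY)=11, d(GY,I)=42, d(GY,Q)=83/2
2. join I+Q (d=7, Q=-451/2) ⇒ IQ; edges |I|=69/16, |Q|=43/16
  updated: d(B,IQ)=14, d(C,IQ)=67/2, d(D,IQ)=20, d(GY,IQ)=153/4
3. join B+IQ (d=14, Q=-713/4) ⇒ BIQ; edges |B|=203/24, |IQ|=133/24
  updated: d(BIQ,C)=67/4, d(BIQ,D)=51/2, d(BIQ,GY)=263/8
4. join BIQ+C (d=67/4, Q=-675/8) ⇒ BCIQ; edges |BIQ|=527/32, |C|=9/32
  updated: d(BCIQ,D)=47/8, d(BCIQ,GY)=313/16
5. join BCIQ+D (d=47/8, Q=-583/16) ⇒ BCDIQ; edges |BCIQ|=231/32, |D|=-43/32
  updated: d(BCDIQ,GY)=395/32
6. join BCDIQ+GY (d=395/32) ⇒ BCDGIQY; edges |BCDIQ|=395/64, |GY|=395/64
final tree: ((((B:203/24,(I:69/16,Q:43/16):133/24):527/32,C:9/32):231/32,D:-43/32):395/64,(G:1,Y:6):395/64)
total length: 2015/32

((((B:203/24,(I:69/16,Q:43/16):133/24):527/32,C:9/32):231/32,D:-43/32):395/64,(G:1,Y:6):395/64)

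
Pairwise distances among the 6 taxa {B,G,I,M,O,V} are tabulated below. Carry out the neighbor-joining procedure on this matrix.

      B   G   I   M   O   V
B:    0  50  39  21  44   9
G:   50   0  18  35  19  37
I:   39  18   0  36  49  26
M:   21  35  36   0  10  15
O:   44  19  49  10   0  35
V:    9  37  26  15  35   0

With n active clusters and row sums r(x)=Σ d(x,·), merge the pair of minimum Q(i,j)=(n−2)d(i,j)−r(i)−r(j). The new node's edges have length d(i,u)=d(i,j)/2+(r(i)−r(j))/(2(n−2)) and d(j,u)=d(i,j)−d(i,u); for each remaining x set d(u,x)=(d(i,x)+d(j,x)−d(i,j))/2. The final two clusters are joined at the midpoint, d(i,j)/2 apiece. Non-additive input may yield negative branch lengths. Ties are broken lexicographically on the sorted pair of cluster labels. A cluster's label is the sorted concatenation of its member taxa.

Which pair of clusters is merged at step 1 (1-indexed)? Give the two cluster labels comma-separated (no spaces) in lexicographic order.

step 1: merge (G,I) at d=18, Q=-255; branch lengths G→63/8, I→81/8; new cluster GI
  updated: d(B,GI)=71/2, d(GI,M)=53/2, d(GI,O)=25, d(GI,V)=45/2
step 2: merge (B,V) at d=9, Q=-164; branch lengths B→55/6, V→-1/6; new cluster BV
  updated: d(BV,GI)=49/2, d(BV,M)=27/2, d(BV,O)=35
step 3: merge (BV,GI) at d=49/2, Q=-100; branch lengths BV→23/2, GI→13; new cluster BGIV
  updated: d(BGIV,M)=31/4, d(BGIV,O)=71/4
step 4: merge (BGIV,M) at d=31/4, Q=-71/2; branch lengths BGIV→31/4, M→0; new cluster BGIMV
  updated: d(BGIMV,O)=10
step 5: merge (BGIMV,O) at d=10; branch lengths BGIMV→5, O→5; new cluster BGIMOV
final tree: ((((B:55/6,V:-1/6):23/2,(G:63/8,I:81/8):13):31/4,M:0):5,O:5)
total length: 277/4

G,I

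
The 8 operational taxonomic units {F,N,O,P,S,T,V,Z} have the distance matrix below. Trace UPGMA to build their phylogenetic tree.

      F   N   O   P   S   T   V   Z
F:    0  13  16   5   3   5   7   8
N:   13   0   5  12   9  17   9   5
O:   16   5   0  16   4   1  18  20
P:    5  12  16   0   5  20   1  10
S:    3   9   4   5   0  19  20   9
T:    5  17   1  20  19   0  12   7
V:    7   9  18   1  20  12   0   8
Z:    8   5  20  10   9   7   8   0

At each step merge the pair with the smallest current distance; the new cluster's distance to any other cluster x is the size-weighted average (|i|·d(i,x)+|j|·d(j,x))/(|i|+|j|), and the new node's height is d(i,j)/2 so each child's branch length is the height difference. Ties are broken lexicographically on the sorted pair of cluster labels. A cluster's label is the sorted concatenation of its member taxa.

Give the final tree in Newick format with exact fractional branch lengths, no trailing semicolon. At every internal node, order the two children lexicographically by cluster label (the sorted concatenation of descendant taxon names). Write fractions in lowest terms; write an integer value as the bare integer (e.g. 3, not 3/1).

((((F:3/2,S:3/2):25/8,(P:1/2,V:1/2):33/8):1/4,(N:5/2,Z:5/2):19/8):7/4,(O:1/2,T:1/2):49/8)

1. join O+T (d=1) ⇒ OT; edges |O|=1/2, |T|=1/2
  updated: d(F,OT)=21/2, d(N,OT)=11, d(OT,P)=18, d(OT,S)=23/2, d(OT,V)=15, d(OT,Z)=27/2
2. join P+V (d=1) ⇒ PV; edges |P|=1/2, |V|=1/2
  updated: d(F,PV)=6, d(N,PV)=21/2, d(OT,PV)=33/2, d(PV,S)=25/2, d(PV,Z)=9
3. join F+S (d=3) ⇒ FS; edges |F|=3/2, |S|=3/2
  updated: d(FS,N)=11, d(FS,OT)=11, d(FS,PV)=37/4, d(FS,Z)=17/2
4. join N+Z (d=5) ⇒ NZ; edges |N|=5/2, |Z|=5/2
  updated: d(FS,NZ)=39/4, d(NZ,OT)=49/4, d(NZ,PV)=39/4
5. join FS+PV (d=37/4) ⇒ FPSV; edges |FS|=25/8, |PV|=33/8
  updated: d(FPSV,NZ)=39/4, d(FPSV,OT)=55/4
6. join FPSV+NZ (d=39/4) ⇒ FNPSVZ; edges |FPSV|=1/4, |NZ|=19/8
  updated: d(FNPSVZ,OT)=53/4
7. join FNPSVZ+OT (d=53/4) ⇒ FNOPSTVZ; edges |FNPSVZ|=7/4, |OT|=49/8
final tree: ((((F:3/2,S:3/2):25/8,(P:1/2,V:1/2):33/8):1/4,(N:5/2,Z:5/2):19/8):7/4,(O:1/2,T:1/2):49/8)
total length: 111/4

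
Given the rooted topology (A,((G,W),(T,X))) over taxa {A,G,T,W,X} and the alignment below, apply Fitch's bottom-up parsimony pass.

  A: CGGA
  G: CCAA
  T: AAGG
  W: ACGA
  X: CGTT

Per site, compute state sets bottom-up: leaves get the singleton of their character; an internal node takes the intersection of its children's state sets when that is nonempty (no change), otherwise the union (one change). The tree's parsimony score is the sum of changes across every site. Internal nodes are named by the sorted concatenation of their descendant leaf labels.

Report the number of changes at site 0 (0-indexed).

2

[col 0] GW: children G:{C}, W:{A} ∪→ {A,C}; cost 1
[col 0] TX: children T:{A}, X:{C} ∪→ {A,C}; cost 1
[col 0] GTWX: children GW:{A,C}, TX:{A,C} ∩→ {A,C}; cost 0
[col 0] AGTWX: children A:{C}, GTWX:{A,C} ∩→ {C}; cost 0
[col 1] GW: children G:{C}, W:{C} ∩→ {C}; cost 0
[col 1] TX: children T:{A}, X:{G} ∪→ {A,G}; cost 1
[col 1] GTWX: children GW:{C}, TX:{A,G} ∪→ {A,C,G}; cost 1
[col 1] AGTWX: children A:{G}, GTWX:{A,C,G} ∩→ {G}; cost 0
[col 2] GW: children G:{A}, W:{G} ∪→ {A,G}; cost 1
[col 2] TX: children T:{G}, X:{T} ∪→ {G,T}; cost 1
[col 2] GTWX: children GW:{A,G}, TX:{G,T} ∩→ {G}; cost 0
[col 2] AGTWX: children A:{G}, GTWX:{G} ∩→ {G}; cost 0
[col 3] GW: children G:{A}, W:{A} ∩→ {A}; cost 0
[col 3] TX: children T:{G}, X:{T} ∪→ {G,T}; cost 1
[col 3] GTWX: children GW:{A}, TX:{G,T} ∪→ {A,G,T}; cost 1
[col 3] AGTWX: children A:{A}, GTWX:{A,G,T} ∩→ {A}; cost 0
per-site changes: [2, 2, 2, 2]; total = 8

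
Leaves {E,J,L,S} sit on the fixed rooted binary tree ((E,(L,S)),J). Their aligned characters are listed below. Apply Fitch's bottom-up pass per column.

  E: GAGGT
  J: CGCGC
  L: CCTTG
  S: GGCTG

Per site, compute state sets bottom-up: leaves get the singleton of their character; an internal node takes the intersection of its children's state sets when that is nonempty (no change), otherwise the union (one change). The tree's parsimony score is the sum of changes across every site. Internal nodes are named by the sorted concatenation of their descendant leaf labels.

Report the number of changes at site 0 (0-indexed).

2

LS@0: {C} ∪ {G} = {C,G} (union, +1)
ELS@0: {G} ∩ {C,G} = {G} (intersection, +0)
EJLS@0: {G} ∪ {C} = {C,G} (union, +1)
LS@1: {C} ∪ {G} = {C,G} (union, +1)
ELS@1: {A} ∪ {C,G} = {A,C,G} (union, +1)
EJLS@1: {A,C,G} ∩ {G} = {G} (intersection, +0)
LS@2: {T} ∪ {C} = {C,T} (union, +1)
ELS@2: {G} ∪ {C,T} = {C,G,T} (union, +1)
EJLS@2: {C,G,T} ∩ {C} = {C} (intersection, +0)
LS@3: {T} ∩ {T} = {T} (intersection, +0)
ELS@3: {G} ∪ {T} = {G,T} (union, +1)
EJLS@3: {G,T} ∩ {G} = {G} (intersection, +0)
LS@4: {G} ∩ {G} = {G} (intersection, +0)
ELS@4: {T} ∪ {G} = {G,T} (union, +1)
EJLS@4: {G,T} ∪ {C} = {C,G,T} (union, +1)
per-site changes: [2, 2, 2, 1, 2]; total = 9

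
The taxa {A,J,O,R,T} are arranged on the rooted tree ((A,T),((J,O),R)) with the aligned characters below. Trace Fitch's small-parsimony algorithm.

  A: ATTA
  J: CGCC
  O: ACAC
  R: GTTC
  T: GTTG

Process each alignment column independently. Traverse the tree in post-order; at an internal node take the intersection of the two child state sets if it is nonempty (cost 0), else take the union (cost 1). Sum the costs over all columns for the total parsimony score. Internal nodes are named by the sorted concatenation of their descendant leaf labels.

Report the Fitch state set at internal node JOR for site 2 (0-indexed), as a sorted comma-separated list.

[col 0] AT: children A:{A}, T:{G} ∪→ {A,G}; cost 1
[col 0] JO: children J:{C}, O:{A} ∪→ {A,C}; cost 1
[col 0] JOR: children JO:{A,C}, R:{G} ∪→ {A,C,G}; cost 1
[col 0] AJORT: children AT:{A,G}, JOR:{A,C,G} ∩→ {A,G}; cost 0
[col 1] AT: children A:{T}, T:{T} ∩→ {T}; cost 0
[col 1] JO: children J:{G}, O:{C} ∪→ {C,G}; cost 1
[col 1] JOR: children JO:{C,G}, R:{T} ∪→ {C,G,T}; cost 1
[col 1] AJORT: children AT:{T}, JOR:{C,G,T} ∩→ {T}; cost 0
[col 2] AT: children A:{T}, T:{T} ∩→ {T}; cost 0
[col 2] JO: children J:{C}, O:{A} ∪→ {A,C}; cost 1
[col 2] JOR: children JO:{A,C}, R:{T} ∪→ {A,C,T}; cost 1
[col 2] AJORT: children AT:{T}, JOR:{A,C,T} ∩→ {T}; cost 0
[col 3] AT: children A:{A}, T:{G} ∪→ {A,G}; cost 1
[col 3] JO: children J:{C}, O:{C} ∩→ {C}; cost 0
[col 3] JOR: children JO:{C}, R:{C} ∩→ {C}; cost 0
[col 3] AJORT: children AT:{A,G}, JOR:{C} ∪→ {A,C,G}; cost 1
per-site changes: [3, 2, 2, 2]; total = 9

A,C,T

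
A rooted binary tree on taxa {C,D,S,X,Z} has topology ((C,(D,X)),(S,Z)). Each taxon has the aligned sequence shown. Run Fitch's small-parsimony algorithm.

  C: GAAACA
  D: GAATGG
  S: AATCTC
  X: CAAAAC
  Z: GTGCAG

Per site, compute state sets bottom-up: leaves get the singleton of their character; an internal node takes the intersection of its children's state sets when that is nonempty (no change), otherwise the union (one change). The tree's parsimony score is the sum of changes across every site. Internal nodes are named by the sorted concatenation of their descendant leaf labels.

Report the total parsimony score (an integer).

13

[col 0] DX: children D:{G}, X:{C} ∪→ {C,G}; cost 1
[col 0] CDX: children C:{G}, DX:{C,G} ∩→ {G}; cost 0
[col 0] SZ: children S:{A}, Z:{G} ∪→ {A,G}; cost 1
[col 0] CDSXZ: children CDX:{G}, SZ:{A,G} ∩→ {G}; cost 0
[col 1] DX: children D:{A}, X:{A} ∩→ {A}; cost 0
[col 1] CDX: children C:{A}, DX:{A} ∩→ {A}; cost 0
[col 1] SZ: children S:{A}, Z:{T} ∪→ {A,T}; cost 1
[col 1] CDSXZ: children CDX:{A}, SZ:{A,T} ∩→ {A}; cost 0
[col 2] DX: children D:{A}, X:{A} ∩→ {A}; cost 0
[col 2] CDX: children C:{A}, DX:{A} ∩→ {A}; cost 0
[col 2] SZ: children S:{T}, Z:{G} ∪→ {G,T}; cost 1
[col 2] CDSXZ: children CDX:{A}, SZ:{G,T} ∪→ {A,G,T}; cost 1
[col 3] DX: children D:{T}, X:{A} ∪→ {A,T}; cost 1
[col 3] CDX: children C:{A}, DX:{A,T} ∩→ {A}; cost 0
[col 3] SZ: children S:{C}, Z:{C} ∩→ {C}; cost 0
[col 3] CDSXZ: children CDX:{A}, SZ:{C} ∪→ {A,C}; cost 1
[col 4] DX: children D:{G}, X:{A} ∪→ {A,G}; cost 1
[col 4] CDX: children C:{C}, DX:{A,G} ∪→ {A,C,G}; cost 1
[col 4] SZ: children S:{T}, Z:{A} ∪→ {A,T}; cost 1
[col 4] CDSXZ: children CDX:{A,C,G}, SZ:{A,T} ∩→ {A}; cost 0
[col 5] DX: children D:{G}, X:{C} ∪→ {C,G}; cost 1
[col 5] CDX: children C:{A}, DX:{C,G} ∪→ {A,C,G}; cost 1
[col 5] SZ: children S:{C}, Z:{G} ∪→ {C,G}; cost 1
[col 5] CDSXZ: children CDX:{A,C,G}, SZ:{C,G} ∩→ {C,G}; cost 0
per-site changes: [2, 1, 2, 2, 3, 3]; total = 13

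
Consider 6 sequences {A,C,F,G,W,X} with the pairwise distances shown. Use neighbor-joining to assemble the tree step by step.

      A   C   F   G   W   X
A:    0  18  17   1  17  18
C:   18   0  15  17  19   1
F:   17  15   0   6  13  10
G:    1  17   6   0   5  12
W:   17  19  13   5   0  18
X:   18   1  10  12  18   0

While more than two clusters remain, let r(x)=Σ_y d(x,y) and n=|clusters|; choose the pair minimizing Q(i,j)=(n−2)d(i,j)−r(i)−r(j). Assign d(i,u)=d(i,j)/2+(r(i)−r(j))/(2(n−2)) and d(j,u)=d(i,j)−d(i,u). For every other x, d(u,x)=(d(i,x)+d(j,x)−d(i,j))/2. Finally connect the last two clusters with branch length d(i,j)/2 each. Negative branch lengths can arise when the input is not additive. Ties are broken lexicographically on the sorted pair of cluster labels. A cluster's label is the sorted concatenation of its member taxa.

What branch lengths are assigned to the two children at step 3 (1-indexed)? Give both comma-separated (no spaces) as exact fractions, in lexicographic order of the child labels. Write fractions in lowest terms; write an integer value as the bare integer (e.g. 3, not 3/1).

step 1: merge (C,X) at d=1, Q=-125; branch lengths C→15/8, X→-7/8; new cluster CX
  updated: d(A,CX)=35/2, d(CX,F)=12, d(CX,G)=14, d(CX,W)=18
step 2: merge (A,G) at d=1, Q=-151/2; branch lengths A→59/12, G→-47/12; new cluster AG
  updated: d(AG,CX)=61/4, d(AG,F)=11, d(AG,W)=21/2
step 3: merge (AG,W) at d=21/2, Q=-229/4; branch lengths AG→65/16, W→103/16; new cluster AGW
  updated: d(AGW,CX)=91/8, d(AGW,F)=27/4
step 4: merge (AGW,CX) at d=91/8, Q=-241/8; branch lengths AGW→49/16, CX→133/16; new cluster ACGWX
  updated: d(ACGWX,F)=59/16
step 5: merge (ACGWX,F) at d=59/16; branch lengths ACGWX→59/32, F→59/32; new cluster ACFGWX
final tree: ((((A:59/12,G:-47/12):65/16,W:103/16):49/16,(C:15/8,X:-7/8):133/16):59/32,F:59/32)
total length: 441/16

65/16,103/16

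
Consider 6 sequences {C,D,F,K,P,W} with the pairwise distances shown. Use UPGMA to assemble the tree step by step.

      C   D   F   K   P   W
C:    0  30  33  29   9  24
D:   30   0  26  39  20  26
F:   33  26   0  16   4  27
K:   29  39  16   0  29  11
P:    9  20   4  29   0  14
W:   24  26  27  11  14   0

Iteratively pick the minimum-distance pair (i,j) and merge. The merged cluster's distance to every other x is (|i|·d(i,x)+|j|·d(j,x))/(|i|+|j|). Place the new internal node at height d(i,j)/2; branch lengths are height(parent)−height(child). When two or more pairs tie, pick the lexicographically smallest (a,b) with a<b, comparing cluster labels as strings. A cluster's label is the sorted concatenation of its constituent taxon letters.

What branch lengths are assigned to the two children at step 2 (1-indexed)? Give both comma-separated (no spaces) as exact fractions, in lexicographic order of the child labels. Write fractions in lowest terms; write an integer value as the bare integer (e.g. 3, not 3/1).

1. join F+P (d=4) ⇒ FP; edges |F|=2, |P|=2
  updated: d(C,FP)=21, d(D,FP)=23, d(FP,K)=45/2, d(FP,W)=41/2
2. join K+W (d=11) ⇒ KW; edges |K|=11/2, |W|=11/2
  updated: d(C,KW)=53/2, d(D,KW)=65/2, d(FP,KW)=43/2
3. join C+FP (d=21) ⇒ CFP; edges |C|=21/2, |FP|=17/2
  updated: d(CFP,D)=76/3, d(CFP,KW)=139/6
4. join CFP+KW (d=139/6) ⇒ CFKPW; edges |CFP|=13/12, |KW|=73/12
  updated: d(CFKPW,D)=141/5
5. join CFKPW+D (d=141/5) ⇒ CDFKPW; edges |CFKPW|=151/60, |D|=141/10
final tree: (((C:21/2,(F:2,P:2):17/2):13/12,(K:11/2,W:11/2):73/12):151/60,D:141/10)
total length: 3467/60

11/2,11/2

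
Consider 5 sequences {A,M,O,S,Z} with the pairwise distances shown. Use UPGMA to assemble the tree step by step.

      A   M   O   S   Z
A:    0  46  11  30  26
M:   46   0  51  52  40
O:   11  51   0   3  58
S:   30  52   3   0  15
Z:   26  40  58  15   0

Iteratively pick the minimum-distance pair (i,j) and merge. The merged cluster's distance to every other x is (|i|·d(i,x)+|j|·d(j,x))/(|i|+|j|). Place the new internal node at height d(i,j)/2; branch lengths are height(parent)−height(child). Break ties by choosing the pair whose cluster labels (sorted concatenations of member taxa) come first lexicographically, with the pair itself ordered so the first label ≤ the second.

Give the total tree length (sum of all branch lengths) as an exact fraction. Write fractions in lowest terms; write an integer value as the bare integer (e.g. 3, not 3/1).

151/2

1. join O+S (d=3) ⇒ OS; edges |O|=3/2, |S|=3/2
  updated: d(A,OS)=41/2, d(M,OS)=103/2, d(OS,Z)=73/2
2. join A+OS (d=41/2) ⇒ AOS; edges |A|=41/4, |OS|=35/4
  updated: d(AOS,M)=149/3, d(AOS,Z)=33
3. join AOS+Z (d=33) ⇒ AOSZ; edges |AOS|=25/4, |Z|=33/2
  updated: d(AOSZ,M)=189/4
4. join AOSZ+M (d=189/4) ⇒ AMOSZ; edges |AOSZ|=57/8, |M|=189/8
final tree: (((A:41/4,(O:3/2,S:3/2):35/4):25/4,Z:33/2):57/8,M:189/8)
total length: 151/2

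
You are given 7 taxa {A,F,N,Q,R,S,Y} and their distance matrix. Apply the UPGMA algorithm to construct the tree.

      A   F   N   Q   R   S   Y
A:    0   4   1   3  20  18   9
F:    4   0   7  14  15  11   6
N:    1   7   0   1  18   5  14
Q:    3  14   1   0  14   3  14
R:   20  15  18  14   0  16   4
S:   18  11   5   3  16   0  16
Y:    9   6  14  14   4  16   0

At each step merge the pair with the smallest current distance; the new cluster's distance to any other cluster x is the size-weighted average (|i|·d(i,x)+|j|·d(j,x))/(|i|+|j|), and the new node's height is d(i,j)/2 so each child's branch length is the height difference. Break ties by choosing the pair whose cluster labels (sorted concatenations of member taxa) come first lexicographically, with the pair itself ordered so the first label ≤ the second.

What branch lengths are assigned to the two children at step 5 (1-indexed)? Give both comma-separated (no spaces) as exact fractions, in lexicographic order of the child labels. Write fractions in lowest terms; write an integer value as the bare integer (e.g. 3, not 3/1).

11/24,37/8

1. join A+N (d=1) ⇒ AN; edges |A|=1/2, |N|=1/2
  updated: d(AN,F)=11/2, d(AN,Q)=2, d(AN,R)=19, d(AN,S)=23/2, d(AN,Y)=23/2
2. join AN+Q (d=2) ⇒ ANQ; edges |AN|=1/2, |Q|=1
  updated: d(ANQ,F)=25/3, d(ANQ,R)=52/3, d(ANQ,S)=26/3, d(ANQ,Y)=37/3
3. join R+Y (d=4) ⇒ RY; edges |R|=2, |Y|=2
  updated: d(ANQ,RY)=89/6, d(F,RY)=21/2, d(RY,S)=16
4. join ANQ+F (d=25/3) ⇒ AFNQ; edges |ANQ|=19/6, |F|=25/6
  updated: d(AFNQ,RY)=55/4, d(AFNQ,S)=37/4
5. join AFNQ+S (d=37/4) ⇒ AFNQS; edges |AFNQ|=11/24, |S|=37/8
  updated: d(AFNQS,RY)=71/5
6. join AFNQS+RY (d=71/5) ⇒ AFNQRSY; edges |AFNQS|=99/40, |RY|=51/10
final tree: (((((A:1/2,N:1/2):1/2,Q:1):19/6,F:25/6):11/24,S:37/8):99/40,(R:2,Y:2):51/10)
total length: 3179/120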